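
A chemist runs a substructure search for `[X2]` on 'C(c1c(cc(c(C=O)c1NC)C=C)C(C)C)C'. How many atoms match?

The query [X2] means: any atom with exactly two total connections (bonds + H).
Check the 17 heavy atoms by environment: 6× c (aromatic, X3) → no; 3× C (X3) → no; 1× O (X1) → no; 6× C (X4) → no; 1× N (X3) → no.
No environment satisfies the query, so 0 matching atoms.

0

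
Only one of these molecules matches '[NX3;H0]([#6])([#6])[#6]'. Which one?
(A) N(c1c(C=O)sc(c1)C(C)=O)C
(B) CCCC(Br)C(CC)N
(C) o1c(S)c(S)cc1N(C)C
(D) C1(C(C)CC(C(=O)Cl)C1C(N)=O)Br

C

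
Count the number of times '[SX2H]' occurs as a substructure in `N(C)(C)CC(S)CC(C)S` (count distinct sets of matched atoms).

2

[SX2H] is the SMARTS for a thiol: an aliphatic sulfur with two connections, one being H.
The molecule carries 2 separate instances of a thiol (-SH) meeting every constraint; each maps to a distinct set of atoms, giving 2 matches.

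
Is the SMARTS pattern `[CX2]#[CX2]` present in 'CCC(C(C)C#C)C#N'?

Yes

The pattern [CX2]#[CX2] describes a carbon-carbon triple bond — an alkyne.
The molecule carries an ethynyl group (-C#CH), whose atoms satisfy every constraint of the query, so the pattern matches.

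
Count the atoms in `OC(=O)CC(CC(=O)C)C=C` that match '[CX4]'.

The query [CX4] means: C with X4: aliphatic carbon with exactly 4 total connections (bonds + H).
Check the 11 heavy atoms by environment: 4× C (X4) → match; 4× C (X3) → no; 2× O (X1) → no; 1× O (X2) → no.
That gives 4 matching atoms.

4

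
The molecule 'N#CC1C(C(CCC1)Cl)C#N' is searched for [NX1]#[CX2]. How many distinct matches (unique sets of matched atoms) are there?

2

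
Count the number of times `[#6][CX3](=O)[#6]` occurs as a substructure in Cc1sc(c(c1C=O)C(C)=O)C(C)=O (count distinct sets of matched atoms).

2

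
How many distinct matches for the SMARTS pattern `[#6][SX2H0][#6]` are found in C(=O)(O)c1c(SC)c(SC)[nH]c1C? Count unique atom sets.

[#6][SX2H0][#6] is the SMARTS for a thioether: an aliphatic sulfur bridging two carbons with no H on the sulfur.
The molecule carries 2 separate instances of a methylthio ether (-SCH3) meeting every constraint; each maps to a distinct set of atoms, giving 2 matches.

2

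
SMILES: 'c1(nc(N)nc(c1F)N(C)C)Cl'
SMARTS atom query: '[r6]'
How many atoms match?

6

The query [r6] means: r6 matches atoms in a six-membered ring.
Check the 12 heavy atoms by environment: 2× n (aromatic, in 6-ring) → match; 4× c (aromatic, in 6-ring) → match; 1× F (acyclic) → no; 1× Cl (acyclic) → no; 2× N (acyclic) → no; 2× C (acyclic) → no.
Summing the matching environments: 2 + 4 = 6 matching atoms.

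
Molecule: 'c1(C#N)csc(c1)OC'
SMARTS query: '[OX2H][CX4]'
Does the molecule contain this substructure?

The pattern [OX2H][CX4] describes a hydroxyl oxygen bound to an sp3 (X4) carbon — an aliphatic alcohol.
The closest candidate here is a methoxy ether (-OCH3), but the oxygen has H0 (ether), not H1. No other fragment satisfies the full query, so there is no match.

No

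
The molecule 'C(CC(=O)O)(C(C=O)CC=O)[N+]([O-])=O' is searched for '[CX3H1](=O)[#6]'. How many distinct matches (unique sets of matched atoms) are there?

[CX3H1](=O)[#6] is the SMARTS for an aldehyde: an sp2 carbon with one H, double-bonded to O and single-bonded to carbon.
The molecule carries 2 separate instances of an aldehyde (-CHO) meeting every constraint; each maps to a distinct set of atoms, giving 2 matches.

2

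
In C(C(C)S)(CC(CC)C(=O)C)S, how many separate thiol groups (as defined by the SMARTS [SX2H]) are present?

2

[SX2H] is the SMARTS for a thiol: an aliphatic sulfur with two connections, one being H.
The molecule carries 2 separate instances of a thiol (-SH) meeting every constraint; each maps to a distinct set of atoms, giving 2 matches.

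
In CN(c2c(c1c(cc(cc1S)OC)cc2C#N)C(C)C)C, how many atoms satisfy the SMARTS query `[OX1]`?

0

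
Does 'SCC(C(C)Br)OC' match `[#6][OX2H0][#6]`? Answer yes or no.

Yes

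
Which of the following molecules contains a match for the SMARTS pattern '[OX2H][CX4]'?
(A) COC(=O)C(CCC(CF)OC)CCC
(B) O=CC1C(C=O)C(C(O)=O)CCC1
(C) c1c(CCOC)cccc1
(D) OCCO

D

[OX2H][CX4] describes a hydroxyl oxygen bound to an sp3 (X4) carbon (an aliphatic alcohol).
(A) has a methoxy ether (-OCH3) but the oxygen has H0 (ether), not H1.
(B) has a carboxylic acid group (-C(=O)OH) but the -OH is on a CX3 carbonyl carbon, not a CX4 carbon.
(C) has a methoxy ether (-OCH3) but the oxygen has H0 (ether), not H1.
(D) contains a hydroxyl group (-OH), which satisfies every atom and bond constraint.
So the answer is (D).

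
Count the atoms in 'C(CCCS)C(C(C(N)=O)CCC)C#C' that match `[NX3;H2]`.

1

Check the 15 heavy atoms by environment: 6× C (H2, X4) → no; 2× C (H1, X4) → no; 1× C (H3, X4) → no; 1× S (H1, X2) → no; 1× C (H0, X3) → no; 1× O (H0, X1) → no; 1× N (H2, X3) → match; 1× C (H0, X2) → no; 1× C (H1, X2) → no.
That gives 1 matching atom.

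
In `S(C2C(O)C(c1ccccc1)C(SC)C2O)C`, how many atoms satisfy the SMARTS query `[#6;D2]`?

5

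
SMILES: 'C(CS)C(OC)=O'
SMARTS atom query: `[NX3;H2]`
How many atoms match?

0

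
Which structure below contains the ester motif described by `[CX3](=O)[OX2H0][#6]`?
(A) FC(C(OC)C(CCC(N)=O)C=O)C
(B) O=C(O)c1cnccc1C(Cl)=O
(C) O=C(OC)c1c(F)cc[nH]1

C

[CX3](=O)[OX2H0][#6] describes a carbonyl carbon bonded to an oxygen that is itself bonded to carbon (no H on that O) (an ester).
(A) has a methoxy ether (-OCH3) but the ether oxygen is not adjacent to a C=O carbon.
(B) has a carboxylic acid group (-C(=O)OH) but the singly-bonded O carries H (OX2H1, not H0).
(C) contains a methyl-ester group (-C(=O)OCH3), which satisfies every atom and bond constraint.
So the answer is (C).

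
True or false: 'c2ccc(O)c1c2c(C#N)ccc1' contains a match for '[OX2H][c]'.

The pattern [OX2H][c] describes a hydroxyl oxygen attached to an aromatic carbon — a phenol.
The molecule carries a hydroxyl group (-OH), whose atoms satisfy every constraint of the query, so the pattern matches.

True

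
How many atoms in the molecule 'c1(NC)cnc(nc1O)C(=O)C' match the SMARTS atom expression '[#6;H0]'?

4

The query [#6;H0] means: any carbon with no attached hydrogen.
Check the 12 heavy atoms by environment: 2× n (aromatic, H0) → no; 3× c (aromatic, H0) → match; 1× c (aromatic, H1) → no; 1× N (H1) → no; 2× C (H3) → no; 1× C (H0) → match; 1× O (H0) → no; 1× O (H1) → no.
Summing the matching environments: 3 + 1 = 4 matching atoms.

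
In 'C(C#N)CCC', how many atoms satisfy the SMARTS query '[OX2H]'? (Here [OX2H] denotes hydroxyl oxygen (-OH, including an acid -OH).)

Check the 6 heavy atoms by environment: 3× C (H2, X4) → no; 1× C (H3, X4) → no; 1× C (H0, X2) → no; 1× N (H0, X1) → no.
No environment satisfies the query, so 0 matching atoms.

0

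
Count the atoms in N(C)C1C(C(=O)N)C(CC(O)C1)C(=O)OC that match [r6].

6

The query [r6] means: r6 matches atoms in a six-membered ring.
Check the 16 heavy atoms by environment: 6× C (in 6-ring) → match; 2× N (acyclic) → no; 4× C (acyclic) → no; 4× O (acyclic) → no.
That gives 6 matching atoms.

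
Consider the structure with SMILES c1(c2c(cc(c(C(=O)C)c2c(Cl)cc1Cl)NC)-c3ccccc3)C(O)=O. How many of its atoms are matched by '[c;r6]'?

The query [c;r6] means: aromatic carbon that belongs to a six-membered ring.
Check the 26 heavy atoms by environment: 16× c (aromatic, in 6-ring) → match; 4× C (acyclic) → no; 3× O (acyclic) → no; 1× N (acyclic) → no; 2× Cl (acyclic) → no.
That gives 16 matching atoms.

16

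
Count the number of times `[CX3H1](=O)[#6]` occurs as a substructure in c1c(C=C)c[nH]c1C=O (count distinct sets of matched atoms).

[CX3H1](=O)[#6] is the SMARTS for an aldehyde: an sp2 carbon with one H, double-bonded to O and single-bonded to carbon.
Exactly one fragment in the molecule meets all constraints, giving 1 match.

1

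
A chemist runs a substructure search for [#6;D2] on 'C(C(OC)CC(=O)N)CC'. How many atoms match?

3

The query [#6;D2] means: any carbon bonded to exactly two heavy atoms.
Check the 10 heavy atoms by environment: 3× C (D2) → match; 2× C (D3) → no; 2× C (D1) → no; 1× O (D1) → no; 1× N (D1) → no; 1× O (D2) → no.
That gives 3 matching atoms.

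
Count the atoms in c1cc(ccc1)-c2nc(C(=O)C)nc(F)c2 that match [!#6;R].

The query [!#6;R] means: non-carbon atom that is part of a ring.
Check the 16 heavy atoms by environment: 2× n (aromatic, in 6-ring) → match; 10× c (aromatic, in 6-ring) → no; 1× F (acyclic) → no; 2× C (acyclic) → no; 1× O (acyclic) → no.
That gives 2 matching atoms.

2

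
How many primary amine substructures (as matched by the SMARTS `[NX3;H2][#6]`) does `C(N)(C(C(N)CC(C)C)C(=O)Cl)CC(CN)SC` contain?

3

[NX3;H2][#6] is the SMARTS for a primary amine: a trivalent nitrogen with two H attached to carbon.
The molecule carries 3 separate instances of a primary amino group (-NH2) meeting every constraint; each maps to a distinct set of atoms, giving 3 matches.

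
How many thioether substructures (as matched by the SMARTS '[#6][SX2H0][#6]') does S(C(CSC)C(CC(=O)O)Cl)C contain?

[#6][SX2H0][#6] is the SMARTS for a thioether: an aliphatic sulfur bridging two carbons with no H on the sulfur.
The molecule carries 2 separate instances of a methylthio ether (-SCH3) meeting every constraint; each maps to a distinct set of atoms, giving 2 matches.

2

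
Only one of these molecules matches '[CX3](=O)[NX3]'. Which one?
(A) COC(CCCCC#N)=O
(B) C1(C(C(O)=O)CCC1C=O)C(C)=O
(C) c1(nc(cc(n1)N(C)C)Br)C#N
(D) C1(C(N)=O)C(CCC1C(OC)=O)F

[CX3](=O)[NX3] describes a carbonyl carbon bonded to a trivalent nitrogen (an amide).
(A) has a methyl-ester group (-C(=O)OCH3) but the carbonyl is bonded to O, not to an NX3 nitrogen.
(B) has a carboxylic acid group (-C(=O)OH) but the carbonyl is bonded to O, not to an NX3 nitrogen.
(C) has a nitrile (-C#N) but the nitrile N is NX1 (triple-bonded), not NX3.
(D) contains a primary amide (-C(=O)NH2), which satisfies every atom and bond constraint.
So the answer is (D).

D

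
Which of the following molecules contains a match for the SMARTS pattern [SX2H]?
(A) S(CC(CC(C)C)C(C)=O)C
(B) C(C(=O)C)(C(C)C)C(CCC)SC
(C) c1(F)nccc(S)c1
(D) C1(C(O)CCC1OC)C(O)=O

C

[SX2H] describes an aliphatic sulfur with two connections, one being H (a thiol).
(A) has a methylthio ether (-SCH3) but the sulfur has H0 (bonded to two carbons), not H1.
(B) has a methylthio ether (-SCH3) but the sulfur has H0 (bonded to two carbons), not H1.
(C) contains a thiol (-SH), which satisfies every atom and bond constraint.
(D) has a hydroxyl group (-OH) but it is an -OH, not an -SH.
So the answer is (C).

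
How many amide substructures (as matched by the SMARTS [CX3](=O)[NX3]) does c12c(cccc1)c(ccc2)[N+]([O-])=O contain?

0

[CX3](=O)[NX3] is the SMARTS for an amide: a carbonyl carbon bonded to a trivalent nitrogen.
No fragment in the molecule satisfies every constraint, giving 0 matches.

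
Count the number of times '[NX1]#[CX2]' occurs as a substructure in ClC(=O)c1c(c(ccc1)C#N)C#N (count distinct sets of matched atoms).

[NX1]#[CX2] is the SMARTS for a nitrile: a nitrogen triple-bonded to a two-connected carbon.
The molecule carries 2 separate instances of a nitrile (-C#N) meeting every constraint; each maps to a distinct set of atoms, giving 2 matches.

2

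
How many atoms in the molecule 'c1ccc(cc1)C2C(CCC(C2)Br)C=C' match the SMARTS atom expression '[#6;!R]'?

2

The query [#6;!R] means: carbon not in any ring.
Check the 15 heavy atoms by environment: 6× C (in 6-ring) → no; 1× Br (acyclic) → no; 2× C (acyclic) → match; 6× c (aromatic, in 6-ring) → no.
That gives 2 matching atoms.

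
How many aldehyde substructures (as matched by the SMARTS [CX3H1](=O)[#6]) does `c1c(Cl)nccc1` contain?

0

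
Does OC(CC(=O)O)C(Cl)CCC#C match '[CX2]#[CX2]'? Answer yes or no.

The pattern [CX2]#[CX2] describes a carbon-carbon triple bond — an alkyne.
The molecule carries an ethynyl group (-C#CH), whose atoms satisfy every constraint of the query, so the pattern matches.

Yes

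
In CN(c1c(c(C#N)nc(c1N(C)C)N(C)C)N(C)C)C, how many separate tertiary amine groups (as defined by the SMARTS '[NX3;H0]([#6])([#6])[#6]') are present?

[NX3;H0]([#6])([#6])[#6] is the SMARTS for a tertiary amine: a trivalent nitrogen with no H, bonded to three carbons.
The molecule carries 4 separate instances of a dimethylamino group (-N(CH3)2) meeting every constraint; each maps to a distinct set of atoms, giving 4 matches.

4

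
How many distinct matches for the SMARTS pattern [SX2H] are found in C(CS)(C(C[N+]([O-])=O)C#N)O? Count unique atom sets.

[SX2H] is the SMARTS for a thiol: an aliphatic sulfur with two connections, one being H.
Exactly one fragment in the molecule meets all constraints, giving 1 match.

1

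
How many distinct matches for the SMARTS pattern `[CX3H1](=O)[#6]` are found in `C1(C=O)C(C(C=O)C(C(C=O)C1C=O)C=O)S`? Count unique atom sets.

5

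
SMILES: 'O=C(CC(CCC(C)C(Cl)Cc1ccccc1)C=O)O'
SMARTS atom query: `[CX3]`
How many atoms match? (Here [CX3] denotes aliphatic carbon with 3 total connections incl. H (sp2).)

Check the 20 heavy atoms by environment: 8× C (X4) → no; 2× C (X3) → match; 2× O (X1) → no; 1× O (X2) → no; 1× Cl (X1) → no; 6× c (aromatic, X3) → no.
That gives 2 matching atoms.

2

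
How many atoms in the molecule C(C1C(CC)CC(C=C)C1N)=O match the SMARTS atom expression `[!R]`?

7

The query [!R] means: !R matches any atom not in a ring.
Check the 12 heavy atoms by environment: 5× C (in 5-ring) → no; 5× C (acyclic) → match; 1× N (acyclic) → match; 1× O (acyclic) → match.
Summing the matching environments: 5 + 1 + 1 = 7 matching atoms.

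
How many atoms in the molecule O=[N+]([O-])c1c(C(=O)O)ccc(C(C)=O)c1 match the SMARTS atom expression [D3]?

The query [D3] means: atom with exactly three heavy-atom neighbours.
Check the 15 heavy atoms by environment: 3× c (aromatic, D2) → no; 3× c (aromatic, D3) → match; 1× N (charge +1, D3) → match; 1× O (charge -1, D1) → no; 4× O (D1) → no; 2× C (D3) → match; 1× C (D1) → no.
Summing the matching environments: 3 + 1 + 2 = 6 matching atoms.

6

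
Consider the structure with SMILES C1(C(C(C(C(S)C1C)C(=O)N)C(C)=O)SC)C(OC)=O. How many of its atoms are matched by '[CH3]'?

4

The query [CH3] means: aliphatic carbon with exactly three hydrogens.
Check the 20 heavy atoms by environment: 6× C (H1) → no; 3× C (H0) → no; 4× O (H0) → no; 1× N (H2) → no; 4× C (H3) → match; 1× S (H0) → no; 1× S (H1) → no.
That gives 4 matching atoms.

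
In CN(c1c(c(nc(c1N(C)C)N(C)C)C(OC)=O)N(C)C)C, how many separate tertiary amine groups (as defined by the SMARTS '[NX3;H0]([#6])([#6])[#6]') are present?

[NX3;H0]([#6])([#6])[#6] is the SMARTS for a tertiary amine: a trivalent nitrogen with no H, bonded to three carbons.
The molecule carries 4 separate instances of a dimethylamino group (-N(CH3)2) meeting every constraint; each maps to a distinct set of atoms, giving 4 matches.

4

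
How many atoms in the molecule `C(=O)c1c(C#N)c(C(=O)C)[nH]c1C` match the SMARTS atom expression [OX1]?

The query [OX1] means: aliphatic oxygen with one total connection — typically a carbonyl =O or an oxide.
Check the 13 heavy atoms by environment: 1× n (aromatic, X3) → no; 4× c (aromatic, X3) → no; 2× C (X4) → no; 1× C (X2) → no; 1× N (X1) → no; 2× C (X3) → no; 2× O (X1) → match.
That gives 2 matching atoms.

2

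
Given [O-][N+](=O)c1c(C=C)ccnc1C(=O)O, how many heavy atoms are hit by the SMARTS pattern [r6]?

6

The query [r6] means: r6 matches atoms in a six-membered ring.
Check the 14 heavy atoms by environment: 1× n (aromatic, in 6-ring) → match; 5× c (aromatic, in 6-ring) → match; 3× C (acyclic) → no; 1× N (charge +1, acyclic) → no; 1× O (charge -1, acyclic) → no; 3× O (acyclic) → no.
Summing the matching environments: 1 + 5 = 6 matching atoms.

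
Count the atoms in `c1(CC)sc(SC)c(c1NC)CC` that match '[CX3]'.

0

The query [CX3] means: C with X3: aliphatic carbon with exactly 3 total connections.
Check the 13 heavy atoms by environment: 1× s (aromatic, X2) → no; 4× c (aromatic, X3) → no; 1× N (X3) → no; 6× C (X4) → no; 1× S (X2) → no.
No environment satisfies the query, so 0 matching atoms.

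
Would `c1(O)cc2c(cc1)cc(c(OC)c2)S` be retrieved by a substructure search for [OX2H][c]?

The pattern [OX2H][c] describes a hydroxyl oxygen attached to an aromatic carbon — a phenol.
The molecule carries a hydroxyl group (-OH), whose atoms satisfy every constraint of the query, so the pattern matches.

Yes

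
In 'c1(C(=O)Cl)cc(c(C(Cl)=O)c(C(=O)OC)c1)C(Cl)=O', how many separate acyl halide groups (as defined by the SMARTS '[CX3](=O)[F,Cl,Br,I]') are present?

3

[CX3](=O)[F,Cl,Br,I] is the SMARTS for an acyl halide: a carbonyl carbon bonded to a halogen.
The molecule carries 3 separate instances of an acyl chloride (-C(=O)Cl) meeting every constraint; each maps to a distinct set of atoms, giving 3 matches.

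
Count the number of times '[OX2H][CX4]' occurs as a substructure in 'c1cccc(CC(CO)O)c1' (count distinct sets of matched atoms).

2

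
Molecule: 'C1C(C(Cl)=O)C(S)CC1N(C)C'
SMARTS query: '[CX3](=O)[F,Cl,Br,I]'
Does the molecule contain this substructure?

Yes

The pattern [CX3](=O)[F,Cl,Br,I] describes a carbonyl carbon bonded to a halogen — an acyl halide.
The molecule carries an acyl chloride (-C(=O)Cl), whose atoms satisfy every constraint of the query, so the pattern matches.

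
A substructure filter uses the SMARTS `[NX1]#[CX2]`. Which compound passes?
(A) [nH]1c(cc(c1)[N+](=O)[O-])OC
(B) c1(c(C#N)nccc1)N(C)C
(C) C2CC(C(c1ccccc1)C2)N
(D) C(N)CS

B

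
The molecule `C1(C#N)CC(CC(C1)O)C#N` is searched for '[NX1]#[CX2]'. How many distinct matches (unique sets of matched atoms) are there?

2

[NX1]#[CX2] is the SMARTS for a nitrile: a nitrogen triple-bonded to a two-connected carbon.
The molecule carries 2 separate instances of a nitrile (-C#N) meeting every constraint; each maps to a distinct set of atoms, giving 2 matches.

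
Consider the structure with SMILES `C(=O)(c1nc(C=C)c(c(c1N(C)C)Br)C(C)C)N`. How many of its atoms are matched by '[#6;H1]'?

2

The query [#6;H1] means: any carbon bearing exactly one hydrogen.
Check the 18 heavy atoms by environment: 1× n (aromatic, H0) → no; 5× c (aromatic, H0) → no; 1× Br (H0) → no; 2× C (H1) → match; 4× C (H3) → no; 1× C (H0) → no; 1× O (H0) → no; 1× N (H2) → no; 1× C (H2) → no; 1× N (H0) → no.
That gives 2 matching atoms.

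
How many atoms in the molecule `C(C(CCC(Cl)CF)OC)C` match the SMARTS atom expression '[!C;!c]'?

The query [!C;!c] means: neither aliphatic nor aromatic carbon — same as [!#6].
Check the 11 heavy atoms by environment: 8× C → no; 1× O → match; 1× F → match; 1× Cl → match.
Summing the matching environments: 1 + 1 + 1 = 3 matching atoms.

3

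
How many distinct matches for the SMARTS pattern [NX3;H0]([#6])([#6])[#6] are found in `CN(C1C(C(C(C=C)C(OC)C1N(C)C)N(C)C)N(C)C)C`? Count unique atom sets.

[NX3;H0]([#6])([#6])[#6] is the SMARTS for a tertiary amine: a trivalent nitrogen with no H, bonded to three carbons.
The molecule carries 4 separate instances of a dimethylamino group (-N(CH3)2) meeting every constraint; each maps to a distinct set of atoms, giving 4 matches.

4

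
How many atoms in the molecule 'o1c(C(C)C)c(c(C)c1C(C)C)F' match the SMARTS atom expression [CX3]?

The query [CX3] means: C with X3: aliphatic carbon with exactly 3 total connections.
Check the 13 heavy atoms by environment: 1× o (aromatic, X2) → no; 4× c (aromatic, X3) → no; 7× C (X4) → no; 1× F (X1) → no.
No environment satisfies the query, so 0 matching atoms.

0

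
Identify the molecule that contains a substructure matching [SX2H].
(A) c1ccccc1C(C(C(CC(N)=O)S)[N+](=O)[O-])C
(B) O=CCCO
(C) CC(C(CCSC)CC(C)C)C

[SX2H] describes an aliphatic sulfur with two connections, one being H (a thiol).
(A) contains a thiol (-SH), which satisfies every atom and bond constraint.
(B) has a hydroxyl group (-OH) but it is an -OH, not an -SH.
(C) has a methylthio ether (-SCH3) but the sulfur has H0 (bonded to two carbons), not H1.
So the answer is (A).

A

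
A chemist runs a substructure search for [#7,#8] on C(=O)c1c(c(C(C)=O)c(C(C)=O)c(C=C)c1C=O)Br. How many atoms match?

4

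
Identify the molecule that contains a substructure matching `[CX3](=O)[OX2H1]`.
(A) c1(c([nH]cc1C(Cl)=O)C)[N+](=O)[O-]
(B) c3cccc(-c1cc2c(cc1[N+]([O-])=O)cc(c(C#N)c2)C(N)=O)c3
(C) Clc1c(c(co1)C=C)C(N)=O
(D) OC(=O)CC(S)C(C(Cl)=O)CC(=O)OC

[CX3](=O)[OX2H1] describes an sp2 carbon double-bonded to O and single-bonded to an -OH oxygen (a carboxylic acid).
(A) has an acyl chloride (-C(=O)Cl) but the carbonyl is bonded to Cl, not to an -OH oxygen.
(B) has a primary amide (-C(=O)NH2) but the carbonyl is bonded to N, not to an -OH oxygen.
(C) has a primary amide (-C(=O)NH2) but the carbonyl is bonded to N, not to an -OH oxygen.
(D) contains a carboxylic acid group (-C(=O)OH), which satisfies every atom and bond constraint.
So the answer is (D).

D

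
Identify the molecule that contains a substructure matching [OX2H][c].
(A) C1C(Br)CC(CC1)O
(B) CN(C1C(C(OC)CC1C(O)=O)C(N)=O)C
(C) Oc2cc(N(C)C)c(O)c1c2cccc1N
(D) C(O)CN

C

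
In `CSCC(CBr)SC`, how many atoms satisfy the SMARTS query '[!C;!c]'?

3

Check the 8 heavy atoms by environment: 5× C → no; 2× S → match; 1× Br → match.
Summing the matching environments: 2 + 1 = 3 matching atoms.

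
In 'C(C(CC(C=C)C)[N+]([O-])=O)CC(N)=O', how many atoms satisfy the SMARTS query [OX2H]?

0

Check the 14 heavy atoms by environment: 1× C (H3, X4) → no; 2× C (H1, X4) → no; 3× C (H2, X4) → no; 1× N (charge +1, H0, X3) → no; 1× O (charge -1, H0, X1) → no; 2× O (H0, X1) → no; 1× C (H1, X3) → no; 1× C (H2, X3) → no; 1× C (H0, X3) → no; 1× N (H2, X3) → no.
No environment satisfies the query, so 0 matching atoms.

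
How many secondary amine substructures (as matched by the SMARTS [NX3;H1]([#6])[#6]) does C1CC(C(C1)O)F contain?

0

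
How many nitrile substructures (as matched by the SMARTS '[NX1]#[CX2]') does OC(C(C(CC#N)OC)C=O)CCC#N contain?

2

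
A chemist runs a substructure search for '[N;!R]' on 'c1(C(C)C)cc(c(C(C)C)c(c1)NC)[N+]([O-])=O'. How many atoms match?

2

Check the 17 heavy atoms by environment: 6× c (aromatic, in 6-ring) → no; 1× N (acyclic) → match; 7× C (acyclic) → no; 1× N (charge +1, acyclic) → match; 1× O (charge -1, acyclic) → no; 1× O (acyclic) → no.
Summing the matching environments: 1 + 1 = 2 matching atoms.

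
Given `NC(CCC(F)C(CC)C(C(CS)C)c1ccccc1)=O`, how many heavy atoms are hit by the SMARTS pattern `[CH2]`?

Check the 21 heavy atoms by environment: 4× C (H2) → match; 4× C (H1) → no; 1× S (H1) → no; 2× C (H3) → no; 1× C (H0) → no; 1× O (H0) → no; 1× N (H2) → no; 1× c (aromatic, H0) → no; 5× c (aromatic, H1) → no; 1× F (H0) → no.
That gives 4 matching atoms.

4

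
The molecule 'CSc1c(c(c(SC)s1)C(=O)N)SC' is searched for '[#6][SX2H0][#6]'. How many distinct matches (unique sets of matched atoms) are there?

3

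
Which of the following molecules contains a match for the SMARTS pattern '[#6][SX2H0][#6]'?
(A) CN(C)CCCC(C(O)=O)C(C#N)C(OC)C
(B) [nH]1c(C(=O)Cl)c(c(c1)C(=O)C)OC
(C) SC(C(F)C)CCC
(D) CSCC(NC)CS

D

[#6][SX2H0][#6] describes an aliphatic sulfur bridging two carbons with no H on the sulfur (a thioether).
(A) has a methoxy ether (-OCH3) but the bridging atom is O, not S.
(B) has a methoxy ether (-OCH3) but the bridging atom is O, not S.
(C) has a thiol (-SH) but the sulfur has H1, not H0 bridging two carbons.
(D) contains a methylthio ether (-SCH3), which satisfies every atom and bond constraint.
So the answer is (D).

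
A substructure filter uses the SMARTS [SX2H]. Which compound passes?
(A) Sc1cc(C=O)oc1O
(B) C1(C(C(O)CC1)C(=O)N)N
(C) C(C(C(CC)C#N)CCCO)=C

A

[SX2H] describes an aliphatic sulfur with two connections, one being H (a thiol).
(A) contains a thiol (-SH), which satisfies every atom and bond constraint.
(B) has a hydroxyl group (-OH) but it is an -OH, not an -SH.
(C) has a hydroxyl group (-OH) but it is an -OH, not an -SH.
So the answer is (A).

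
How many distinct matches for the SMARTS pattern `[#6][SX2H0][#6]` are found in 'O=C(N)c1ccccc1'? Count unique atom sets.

0

[#6][SX2H0][#6] is the SMARTS for a thioether: an aliphatic sulfur bridging two carbons with no H on the sulfur.
No fragment in the molecule satisfies every constraint, giving 0 matches.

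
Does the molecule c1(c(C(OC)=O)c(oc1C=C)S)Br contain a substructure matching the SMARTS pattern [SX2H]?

The pattern [SX2H] describes an aliphatic sulfur with two connections, one being H — a thiol.
The molecule carries a thiol (-SH), whose atoms satisfy every constraint of the query, so the pattern matches.

Yes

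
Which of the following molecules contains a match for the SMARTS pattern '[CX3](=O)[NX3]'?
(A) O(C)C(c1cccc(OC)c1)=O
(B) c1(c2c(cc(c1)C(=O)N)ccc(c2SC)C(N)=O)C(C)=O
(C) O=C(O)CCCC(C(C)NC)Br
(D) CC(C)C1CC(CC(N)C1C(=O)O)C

B

[CX3](=O)[NX3] describes a carbonyl carbon bonded to a trivalent nitrogen (an amide).
(A) has a methyl-ester group (-C(=O)OCH3) but the carbonyl is bonded to O, not to an NX3 nitrogen.
(B) contains a primary amide (-C(=O)NH2), which satisfies every atom and bond constraint.
(C) has a carboxylic acid group (-C(=O)OH) but the carbonyl is bonded to O, not to an NX3 nitrogen.
(D) has a carboxylic acid group (-C(=O)OH) but the carbonyl is bonded to O, not to an NX3 nitrogen.
So the answer is (B).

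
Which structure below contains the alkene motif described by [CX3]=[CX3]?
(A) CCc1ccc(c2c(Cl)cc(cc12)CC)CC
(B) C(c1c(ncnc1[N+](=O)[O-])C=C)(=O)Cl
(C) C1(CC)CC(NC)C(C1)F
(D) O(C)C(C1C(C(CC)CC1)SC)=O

[CX3]=[CX3] describes a non-aromatic C=C double bond between two sp2 carbons (an alkene).
(A) has an ethyl group (-CH2CH3) but its C-C bond is a single bond between CX4 carbons, not CX3=CX3.
(B) contains a vinyl group (-CH=CH2), which satisfies every atom and bond constraint.
(C) has an ethyl group (-CH2CH3) but its C-C bond is a single bond between CX4 carbons, not CX3=CX3.
(D) has an ethyl group (-CH2CH3) but its C-C bond is a single bond between CX4 carbons, not CX3=CX3.
So the answer is (B).

B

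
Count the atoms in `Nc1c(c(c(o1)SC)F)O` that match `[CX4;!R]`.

1

Check the 10 heavy atoms by environment: 1× o (aromatic, X2, in 5-ring) → no; 4× c (aromatic, X3, in 5-ring) → no; 1× O (X2, acyclic) → no; 1× S (X2, acyclic) → no; 1× C (X4, acyclic) → match; 1× N (X3, acyclic) → no; 1× F (X1, acyclic) → no.
That gives 1 matching atom.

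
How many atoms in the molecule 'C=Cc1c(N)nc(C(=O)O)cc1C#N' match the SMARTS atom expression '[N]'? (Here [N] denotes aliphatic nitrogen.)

2

The query [N] means: uppercase N matches aliphatic (non-aromatic) nitrogen only.
Check the 14 heavy atoms by environment: 1× n (aromatic) → no; 5× c (aromatic) → no; 4× C → no; 2× N → match; 2× O → no.
That gives 2 matching atoms.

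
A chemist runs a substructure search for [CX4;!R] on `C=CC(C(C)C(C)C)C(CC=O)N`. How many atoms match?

The query [CX4;!R] means: aliphatic carbon with four total connections, not in a ring.
Check the 13 heavy atoms by environment: 8× C (X4, acyclic) → match; 1× N (X3, acyclic) → no; 3× C (X3, acyclic) → no; 1× O (X1, acyclic) → no.
That gives 8 matching atoms.

8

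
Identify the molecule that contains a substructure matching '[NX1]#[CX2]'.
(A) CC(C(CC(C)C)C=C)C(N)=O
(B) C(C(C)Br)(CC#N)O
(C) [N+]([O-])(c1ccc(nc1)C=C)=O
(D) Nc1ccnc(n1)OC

B

[NX1]#[CX2] describes a nitrogen triple-bonded to a two-connected carbon (a nitrile).
(A) has a primary amide (-C(=O)NH2) but the nitrogen is NX3, not NX1.
(B) contains a nitrile (-C#N), which satisfies every atom and bond constraint.
(C) has a nitro group (-[N+](=O)[O-]) but there is no C#N triple bond.
(D) has a primary amino group (-NH2) but the nitrogen is NX3 (three connections), not NX1 triple-bonded.
So the answer is (B).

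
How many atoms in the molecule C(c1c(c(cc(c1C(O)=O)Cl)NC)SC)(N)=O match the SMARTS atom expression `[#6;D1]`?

Check the 17 heavy atoms by environment: 5× c (aromatic, D3) → no; 1× c (aromatic, D2) → no; 1× N (D2) → no; 2× C (D1) → match; 1× S (D2) → no; 1× Cl (D1) → no; 2× C (D3) → no; 3× O (D1) → no; 1× N (D1) → no.
That gives 2 matching atoms.

2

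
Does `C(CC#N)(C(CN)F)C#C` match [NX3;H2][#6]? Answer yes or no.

Yes

The pattern [NX3;H2][#6] describes a trivalent nitrogen with two H attached to carbon — a primary amine.
The molecule carries a primary amino group (-NH2), whose atoms satisfy every constraint of the query, so the pattern matches.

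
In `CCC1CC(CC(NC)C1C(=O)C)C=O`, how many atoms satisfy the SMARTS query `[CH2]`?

Check the 15 heavy atoms by environment: 3× C (H2) → match; 5× C (H1) → no; 2× O (H0) → no; 1× C (H0) → no; 3× C (H3) → no; 1× N (H1) → no.
That gives 3 matching atoms.

3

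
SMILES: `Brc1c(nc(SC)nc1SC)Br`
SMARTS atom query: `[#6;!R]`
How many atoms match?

2

The query [#6;!R] means: carbon not in any ring.
Check the 12 heavy atoms by environment: 2× n (aromatic, in 6-ring) → no; 4× c (aromatic, in 6-ring) → no; 2× Br (acyclic) → no; 2× S (acyclic) → no; 2× C (acyclic) → match.
That gives 2 matching atoms.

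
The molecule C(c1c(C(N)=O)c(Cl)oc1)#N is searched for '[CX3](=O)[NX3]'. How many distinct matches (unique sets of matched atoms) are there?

1

[CX3](=O)[NX3] is the SMARTS for an amide: a carbonyl carbon bonded to a trivalent nitrogen.
Exactly one fragment in the molecule meets all constraints, giving 1 match.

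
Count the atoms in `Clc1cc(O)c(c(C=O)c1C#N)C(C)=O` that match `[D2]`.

3

The query [D2] means: atom with exactly two heavy-atom neighbours.
Check the 15 heavy atoms by environment: 5× c (aromatic, D3) → no; 1× c (aromatic, D2) → match; 2× C (D2) → match; 3× O (D1) → no; 1× Cl (D1) → no; 1× N (D1) → no; 1× C (D3) → no; 1× C (D1) → no.
Summing the matching environments: 1 + 2 = 3 matching atoms.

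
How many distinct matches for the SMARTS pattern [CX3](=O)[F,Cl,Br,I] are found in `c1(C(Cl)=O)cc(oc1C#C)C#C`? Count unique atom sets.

1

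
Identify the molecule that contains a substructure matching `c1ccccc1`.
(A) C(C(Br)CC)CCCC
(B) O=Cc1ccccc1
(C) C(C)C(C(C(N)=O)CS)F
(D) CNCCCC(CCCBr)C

c1ccccc1 describes six aromatic carbons in a ring (a benzene ring).
(A) has a methyl group (-CH3) but no six-membered all-carbon aromatic ring is present.
(B) contains the required atom environment, so the pattern matches.
(C) has a methyl group (-CH3) but no six-membered all-carbon aromatic ring is present.
(D) has a methyl group (-CH3) but no six-membered all-carbon aromatic ring is present.
So the answer is (B).

B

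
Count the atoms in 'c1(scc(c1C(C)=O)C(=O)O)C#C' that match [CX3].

2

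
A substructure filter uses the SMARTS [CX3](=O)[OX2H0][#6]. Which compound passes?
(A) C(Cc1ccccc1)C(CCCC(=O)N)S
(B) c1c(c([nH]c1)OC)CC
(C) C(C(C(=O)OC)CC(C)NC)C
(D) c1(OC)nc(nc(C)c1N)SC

[CX3](=O)[OX2H0][#6] describes a carbonyl carbon bonded to an oxygen that is itself bonded to carbon (no H on that O) (an ester).
(A) has a primary amide (-C(=O)NH2) but the carbonyl is bonded to N, not to an O-C linkage.
(B) has a methoxy ether (-OCH3) but the ether oxygen is not adjacent to a C=O carbon.
(C) contains a methyl-ester group (-C(=O)OCH3), which satisfies every atom and bond constraint.
(D) has a methoxy ether (-OCH3) but the ether oxygen is not adjacent to a C=O carbon.
So the answer is (C).

C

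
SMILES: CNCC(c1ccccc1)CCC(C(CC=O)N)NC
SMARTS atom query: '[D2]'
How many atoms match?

12

The query [D2] means: atom with exactly two heavy-atom neighbours.
Check the 20 heavy atoms by environment: 5× C (D2) → match; 3× C (D3) → no; 1× N (D1) → no; 2× N (D2) → match; 2× C (D1) → no; 1× O (D1) → no; 1× c (aromatic, D3) → no; 5× c (aromatic, D2) → match.
Summing the matching environments: 5 + 2 + 5 = 12 matching atoms.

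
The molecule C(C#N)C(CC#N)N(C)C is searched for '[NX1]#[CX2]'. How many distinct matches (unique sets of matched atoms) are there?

2

[NX1]#[CX2] is the SMARTS for a nitrile: a nitrogen triple-bonded to a two-connected carbon.
The molecule carries 2 separate instances of a nitrile (-C#N) meeting every constraint; each maps to a distinct set of atoms, giving 2 matches.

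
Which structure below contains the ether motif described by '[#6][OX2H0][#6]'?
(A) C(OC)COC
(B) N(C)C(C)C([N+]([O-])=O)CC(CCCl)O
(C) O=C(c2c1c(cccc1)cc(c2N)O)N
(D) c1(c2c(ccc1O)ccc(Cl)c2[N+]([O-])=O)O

A

[#6][OX2H0][#6] describes an aliphatic oxygen bridging two carbons with no H on the oxygen (an ether).
(A) contains a methoxy ether (-OCH3), which satisfies every atom and bond constraint.
(B) has a hydroxyl group (-OH) but the oxygen has H1, not H0 bridging two carbons.
(C) has a hydroxyl group (-OH) but the oxygen has H1, not H0 bridging two carbons.
(D) has a hydroxyl group (-OH) but the oxygen has H1, not H0 bridging two carbons.
So the answer is (A).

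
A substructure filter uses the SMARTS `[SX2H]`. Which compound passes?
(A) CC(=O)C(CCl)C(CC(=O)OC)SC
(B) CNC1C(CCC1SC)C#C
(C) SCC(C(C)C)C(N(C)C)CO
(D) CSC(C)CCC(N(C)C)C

[SX2H] describes an aliphatic sulfur with two connections, one being H (a thiol).
(A) has a methylthio ether (-SCH3) but the sulfur has H0 (bonded to two carbons), not H1.
(B) has a methylthio ether (-SCH3) but the sulfur has H0 (bonded to two carbons), not H1.
(C) contains a thiol (-SH), which satisfies every atom and bond constraint.
(D) has a methylthio ether (-SCH3) but the sulfur has H0 (bonded to two carbons), not H1.
So the answer is (C).

C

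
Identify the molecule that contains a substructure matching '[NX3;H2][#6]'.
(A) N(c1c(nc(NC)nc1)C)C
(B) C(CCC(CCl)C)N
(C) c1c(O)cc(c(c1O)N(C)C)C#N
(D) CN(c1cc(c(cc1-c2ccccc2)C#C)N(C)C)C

B

[NX3;H2][#6] describes a trivalent nitrogen with two H attached to carbon (a primary amine).
(A) has an N-methylamino group (-NHCH3) but the nitrogen bears two carbons and only one H (H1), not H2.
(B) contains a primary amino group (-NH2), which satisfies every atom and bond constraint.
(C) has a dimethylamino group (-N(CH3)2) but the nitrogen has H0, not H2.
(D) has a dimethylamino group (-N(CH3)2) but the nitrogen has H0, not H2.
So the answer is (B).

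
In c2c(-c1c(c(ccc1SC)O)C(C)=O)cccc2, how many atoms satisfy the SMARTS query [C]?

3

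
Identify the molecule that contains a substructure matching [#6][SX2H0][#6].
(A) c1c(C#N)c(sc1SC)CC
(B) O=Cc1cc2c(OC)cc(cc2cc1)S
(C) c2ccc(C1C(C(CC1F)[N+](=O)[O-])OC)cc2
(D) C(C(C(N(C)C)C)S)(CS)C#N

[#6][SX2H0][#6] describes an aliphatic sulfur bridging two carbons with no H on the sulfur (a thioether).
(A) contains a methylthio ether (-SCH3), which satisfies every atom and bond constraint.
(B) has a methoxy ether (-OCH3) but the bridging atom is O, not S.
(C) has a methoxy ether (-OCH3) but the bridging atom is O, not S.
(D) has a thiol (-SH) but the sulfur has H1, not H0 bridging two carbons.
So the answer is (A).

A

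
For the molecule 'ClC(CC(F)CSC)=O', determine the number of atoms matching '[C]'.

The query [C] means: uppercase C matches aliphatic (non-aromatic) carbon only.
Check the 9 heavy atoms by environment: 5× C → match; 1× F → no; 1× S → no; 1× O → no; 1× Cl → no.
That gives 5 matching atoms.

5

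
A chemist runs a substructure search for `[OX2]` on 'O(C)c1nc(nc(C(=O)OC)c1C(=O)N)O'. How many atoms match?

Check the 16 heavy atoms by environment: 2× n (aromatic, X2) → no; 4× c (aromatic, X3) → no; 2× C (X3) → no; 2× O (X1) → no; 1× N (X3) → no; 3× O (X2) → match; 2× C (X4) → no.
That gives 3 matching atoms.

3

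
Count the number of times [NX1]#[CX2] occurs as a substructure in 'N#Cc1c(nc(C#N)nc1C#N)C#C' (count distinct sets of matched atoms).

3

[NX1]#[CX2] is the SMARTS for a nitrile: a nitrogen triple-bonded to a two-connected carbon.
The molecule carries 3 separate instances of a nitrile (-C#N) meeting every constraint; each maps to a distinct set of atoms, giving 3 matches.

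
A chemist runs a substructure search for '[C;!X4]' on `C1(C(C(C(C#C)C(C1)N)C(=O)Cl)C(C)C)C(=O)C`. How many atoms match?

4

The query [C;!X4] means: aliphatic carbon that does not have four total connections.
Check the 18 heavy atoms by environment: 10× C (X4) → no; 2× C (X3) → match; 2× O (X1) → no; 2× C (X2) → match; 1× N (X3) → no; 1× Cl (X1) → no.
Summing the matching environments: 2 + 2 = 4 matching atoms.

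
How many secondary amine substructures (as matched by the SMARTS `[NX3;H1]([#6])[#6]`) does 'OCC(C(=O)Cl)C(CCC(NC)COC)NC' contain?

[NX3;H1]([#6])[#6] is the SMARTS for a secondary amine: a trivalent nitrogen with one H, bonded to two carbons.
The molecule carries 2 separate instances of an N-methylamino group (-NHCH3) meeting every constraint; each maps to a distinct set of atoms, giving 2 matches.

2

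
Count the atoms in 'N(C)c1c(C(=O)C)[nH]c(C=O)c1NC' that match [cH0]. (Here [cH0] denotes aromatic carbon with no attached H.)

4

The query [cH0] means: aromatic carbon with no attached hydrogen (substituted or ring-fusion).
Check the 14 heavy atoms by environment: 1× n (aromatic, H1) → no; 4× c (aromatic, H0) → match; 1× C (H1) → no; 2× O (H0) → no; 1× C (H0) → no; 3× C (H3) → no; 2× N (H1) → no.
That gives 4 matching atoms.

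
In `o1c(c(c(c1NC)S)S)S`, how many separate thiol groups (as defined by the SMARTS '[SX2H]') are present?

[SX2H] is the SMARTS for a thiol: an aliphatic sulfur with two connections, one being H.
The molecule carries 3 separate instances of a thiol (-SH) meeting every constraint; each maps to a distinct set of atoms, giving 3 matches.

3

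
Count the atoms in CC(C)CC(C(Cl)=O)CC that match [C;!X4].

1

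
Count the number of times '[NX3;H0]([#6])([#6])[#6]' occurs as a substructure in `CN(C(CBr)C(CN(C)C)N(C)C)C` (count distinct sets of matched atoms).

[NX3;H0]([#6])([#6])[#6] is the SMARTS for a tertiary amine: a trivalent nitrogen with no H, bonded to three carbons.
The molecule carries 3 separate instances of a dimethylamino group (-N(CH3)2) meeting every constraint; each maps to a distinct set of atoms, giving 3 matches.

3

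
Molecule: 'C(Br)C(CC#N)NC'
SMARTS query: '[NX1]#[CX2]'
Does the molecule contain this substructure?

The pattern [NX1]#[CX2] describes a nitrogen triple-bonded to a two-connected carbon — a nitrile.
The molecule carries a nitrile (-C#N), whose atoms satisfy every constraint of the query, so the pattern matches.

Yes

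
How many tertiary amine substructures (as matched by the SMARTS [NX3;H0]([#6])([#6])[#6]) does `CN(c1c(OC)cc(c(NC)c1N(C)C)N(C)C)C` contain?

3

[NX3;H0]([#6])([#6])[#6] is the SMARTS for a tertiary amine: a trivalent nitrogen with no H, bonded to three carbons.
The molecule carries 3 separate instances of a dimethylamino group (-N(CH3)2) meeting every constraint; each maps to a distinct set of atoms, giving 3 matches.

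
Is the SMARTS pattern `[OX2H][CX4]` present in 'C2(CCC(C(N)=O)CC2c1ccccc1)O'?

Yes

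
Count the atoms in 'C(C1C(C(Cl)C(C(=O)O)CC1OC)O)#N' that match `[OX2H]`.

2

The query [OX2H] means: aliphatic oxygen with two connections, one of which is H — an -OH oxygen.
Check the 15 heavy atoms by environment: 5× C (H1, X4) → no; 1× C (H2, X4) → no; 1× C (H0, X2) → no; 1× N (H0, X1) → no; 1× C (H0, X3) → no; 1× O (H0, X1) → no; 2× O (H1, X2) → match; 1× Cl (H0, X1) → no; 1× O (H0, X2) → no; 1× C (H3, X4) → no.
That gives 2 matching atoms.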